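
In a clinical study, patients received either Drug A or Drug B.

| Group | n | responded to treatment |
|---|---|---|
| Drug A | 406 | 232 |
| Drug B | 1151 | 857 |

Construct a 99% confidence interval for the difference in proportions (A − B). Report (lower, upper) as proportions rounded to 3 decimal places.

(-0.245, -0.102)

First, p̂₁ = 232/406 = 0.5714; p̂₂ = 857/1151 = 0.7446.
The two standard errors are √(0.5714×0.4286/406) = 0.02456 and √(0.7446×0.2554/1151) = 0.01285.
Because the samples are independent, SE_diff = √(0.02456² + 0.01285²) = 0.02772.
Using z* = 2.576 for 99%, ME = 2.576 × 0.02772 = 0.07141.
p̂₁ − p̂₂ = -0.1732; interval -0.1732 ± 0.07141 gives (-0.245, -0.102).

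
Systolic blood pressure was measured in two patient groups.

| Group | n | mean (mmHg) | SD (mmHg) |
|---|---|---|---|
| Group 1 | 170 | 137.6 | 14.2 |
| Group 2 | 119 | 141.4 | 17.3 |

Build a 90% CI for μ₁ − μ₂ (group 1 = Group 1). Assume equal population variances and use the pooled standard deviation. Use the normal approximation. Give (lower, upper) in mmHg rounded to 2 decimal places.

s_p = √[((n₁−1)s₁² + (n₂−1)s₂²)/(n₁+n₂−2)] = √[(169·14.2² + 118·17.3²)/287] = 15.5496.
SE = 15.5496·√(1/170 + 1/119) = 1.8585.
With z* = 1.645, margin = 1.645 × 1.8585 = 3.0572.
x̄₁ − x̄₂ = 137.6 − 141.4 = -3.8000; interval -3.8000 ± 3.0572 = (-6.86, -0.74).

(-6.86, -0.74)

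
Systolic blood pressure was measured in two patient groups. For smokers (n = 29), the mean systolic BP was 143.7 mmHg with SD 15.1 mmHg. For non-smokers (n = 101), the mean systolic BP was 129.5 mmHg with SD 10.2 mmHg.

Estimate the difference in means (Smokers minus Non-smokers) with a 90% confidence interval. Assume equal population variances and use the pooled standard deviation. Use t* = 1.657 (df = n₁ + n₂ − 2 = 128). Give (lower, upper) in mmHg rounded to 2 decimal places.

(10.20, 18.20)

Pooled variance s_p² = [28·15.1² + 100·10.2²] / (29+101−2) = 131.1584, so s_p = 11.4524.
SE_diff = s_p·√(1/n₁ + 1/n₂) = 11.4524·√(1/29 + 1/101) = 2.4127.
t* = 1.657; margin = 1.657 × 2.4127 = 3.9978.
Difference = 143.7 − 129.5 = 14.2000.
14.2000 ± 3.9978 → (10.20, 18.20).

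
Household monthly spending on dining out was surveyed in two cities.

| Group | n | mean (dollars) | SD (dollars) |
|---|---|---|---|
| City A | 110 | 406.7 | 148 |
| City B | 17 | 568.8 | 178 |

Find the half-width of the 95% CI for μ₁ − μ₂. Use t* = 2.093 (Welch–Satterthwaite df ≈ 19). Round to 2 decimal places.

SE₁ = s₁/√n₁ = 148/√110 = 14.1112; SE₂ = 178/√17 = 43.1713.
Independent samples, unequal variances: SE_diff = √(SE₁² + SE₂²) = √(199.12596544 + 1863.76114369) = 45.4190.
t* = 2.093, so margin of error = 2.093 × 45.4190 = 95.0620.

95.06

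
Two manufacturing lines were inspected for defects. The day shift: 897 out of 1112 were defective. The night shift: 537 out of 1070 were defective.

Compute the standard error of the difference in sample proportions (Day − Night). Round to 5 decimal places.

First, p̂₁ = 897/1112 = 0.8067; p̂₂ = 537/1070 = 0.5019.
The two standard errors are √(0.8067×0.1933/1112) = 0.01184 and √(0.5019×0.4981/1070) = 0.01529.
Because the samples are independent, SE_diff = √(0.01184² + 0.01529²) = 0.01934.

0.01934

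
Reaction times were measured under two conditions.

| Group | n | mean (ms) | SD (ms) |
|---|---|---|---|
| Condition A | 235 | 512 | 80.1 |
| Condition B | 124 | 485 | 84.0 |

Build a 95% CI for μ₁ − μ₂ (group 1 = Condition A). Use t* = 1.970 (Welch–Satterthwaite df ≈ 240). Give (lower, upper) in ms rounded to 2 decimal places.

(8.92, 45.08)

SE₁ = s₁/√n₁ = 80.1/√235 = 5.2251; SE₂ = 84.0/√124 = 7.5434.
Independent samples, unequal variances: SE_diff = √(SE₁² + SE₂²) = √(27.30167001 + 56.90288356) = 9.1763.
t* = 1.970, so margin of error = 1.970 × 9.1763 = 18.0773.
Difference in means = 512 − 485 = 27.0000.
27.0000 ± 18.0773 → (8.92, 45.08).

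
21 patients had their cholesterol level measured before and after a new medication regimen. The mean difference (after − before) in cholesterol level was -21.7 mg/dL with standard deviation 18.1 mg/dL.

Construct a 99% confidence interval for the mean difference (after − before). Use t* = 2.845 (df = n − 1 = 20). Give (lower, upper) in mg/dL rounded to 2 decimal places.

(-32.94, -10.46)

This is a matched-pairs design, so SE = s_d/√n = 18.1/√21 = 3.9497.
Margin = 2.845 × 3.9497 = 11.2369; the interval is -21.7 ± 11.2369 = (-32.94, -10.46).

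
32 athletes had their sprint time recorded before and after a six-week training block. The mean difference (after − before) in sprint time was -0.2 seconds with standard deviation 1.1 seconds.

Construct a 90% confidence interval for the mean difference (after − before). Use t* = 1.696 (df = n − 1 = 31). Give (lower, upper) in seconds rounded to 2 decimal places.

(-0.53, 0.13)

Paired design: SE = s_d/√n = 1.1/√32 = 0.1945.
t* = 1.696; margin of error = 1.696 × 0.1945 = 0.3299.
-0.2 ± 0.3299 → (-0.53, 0.13).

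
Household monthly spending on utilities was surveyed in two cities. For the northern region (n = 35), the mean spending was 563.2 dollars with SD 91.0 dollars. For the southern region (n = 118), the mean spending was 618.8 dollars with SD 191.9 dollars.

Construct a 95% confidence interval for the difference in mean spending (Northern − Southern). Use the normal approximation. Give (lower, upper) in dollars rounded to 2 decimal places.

(-101.51, -9.69)

Standard errors of each mean: 91.0/√35 = 15.3818 and 191.9/√118 = 17.6658.
SE(x̄₁ − x̄₂) = √(15.3818² + 17.6658²) = 23.4239 for independent samples with unequal variances.
With z* = 1.960, the margin is 1.960 × 23.4239 = 45.9108.
x̄₁ − x̄₂ = 563.2 − 618.8 = -55.6000; the interval is -55.6000 ± 45.9108 = (-101.51, -9.69).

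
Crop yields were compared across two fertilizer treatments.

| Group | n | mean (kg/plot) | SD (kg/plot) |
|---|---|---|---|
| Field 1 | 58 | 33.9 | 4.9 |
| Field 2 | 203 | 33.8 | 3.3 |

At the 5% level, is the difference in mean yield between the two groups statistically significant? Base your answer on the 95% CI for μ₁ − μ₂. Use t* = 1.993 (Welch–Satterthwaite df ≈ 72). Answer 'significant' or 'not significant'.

not significant

Per-group SEs: s₁/√n₁ = 4.9/√58 = 0.6434, s₂/√n₂ = 3.3/√203 = 0.2316.
Unpooled SE of the difference: √(0.41396356 + 0.05363856) = 0.6838.
Margin of error = t* · SE = 1.993 × 0.6838 = 1.3628.
x̄₁ − x̄₂ = 33.9 − 33.8 = 0.1000.
CI: 0.1000 ± 1.3628 = (-1.2628, 1.4628).
The interval (-1.2628, 1.4628) contains 0, so the difference is not significant.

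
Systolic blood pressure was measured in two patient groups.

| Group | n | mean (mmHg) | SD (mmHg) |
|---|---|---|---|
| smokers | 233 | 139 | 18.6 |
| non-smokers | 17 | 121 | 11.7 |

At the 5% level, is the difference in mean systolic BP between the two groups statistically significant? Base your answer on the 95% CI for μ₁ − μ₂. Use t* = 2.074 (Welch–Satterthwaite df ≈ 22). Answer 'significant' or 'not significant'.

significant

Standard errors of each mean: 18.6/√233 = 1.2185 and 11.7/√17 = 2.8377.
SE(x̄₁ − x̄₂) = √(1.2185² + 2.8377²) = 3.0882 for independent samples with unequal variances.
With t* = 2.074, the margin is 2.074 × 3.0882 = 6.4049.
x̄₁ − x̄₂ = 139 − 121 = 18.0000; the interval is 18.0000 ± 6.4049 = (11.5951, 24.4049).
The interval (11.5951, 24.4049) does not contain 0, so the difference is significant.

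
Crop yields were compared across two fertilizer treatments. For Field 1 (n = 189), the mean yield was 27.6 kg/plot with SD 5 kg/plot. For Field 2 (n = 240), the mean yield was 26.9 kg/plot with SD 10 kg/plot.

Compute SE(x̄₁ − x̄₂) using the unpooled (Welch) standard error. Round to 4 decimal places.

SE₁ = s₁/√n₁ = 5/√189 = 0.3637; SE₂ = 10/√240 = 0.6455.
Independent samples, unequal variances: SE_diff = √(SE₁² + SE₂²) = √(0.13227769 + 0.41667025) = 0.7409.

0.7409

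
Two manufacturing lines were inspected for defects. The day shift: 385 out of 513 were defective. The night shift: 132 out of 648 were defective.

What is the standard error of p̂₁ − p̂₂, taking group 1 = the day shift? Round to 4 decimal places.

p̂₁ = 385/513 = 0.7505 and p̂₂ = 132/648 = 0.2037.
SE₁ = √(p̂₁(1−p̂₁)/n₁) = √(0.7505·0.2495/513) = 0.01911; SE₂ = √(0.2037·0.7963/648) = 0.01582.
Independent samples: SE of the difference = √(SE₁² + SE₂²) = √(0.0003651921 + 0.0002502724) = 0.02481.

0.0248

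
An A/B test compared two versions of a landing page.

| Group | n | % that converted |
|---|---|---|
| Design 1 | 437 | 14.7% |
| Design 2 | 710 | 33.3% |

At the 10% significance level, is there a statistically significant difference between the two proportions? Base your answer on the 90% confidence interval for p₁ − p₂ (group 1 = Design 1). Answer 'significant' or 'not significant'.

SE₁ = √(p̂₁(1−p̂₁)/n₁) = √(0.1470·0.8530/437) = 0.01694; SE₂ = √(0.3330·0.6670/710) = 0.01769.
Independent samples: SE of the difference = √(SE₁² + SE₂²) = √(0.0002869636 + 0.0003129361) = 0.02449.
z* for 90% confidence is 1.645, so the margin of error is 1.645 × 0.02449 = 0.04029.
Point estimate p̂₁ − p̂₂ = 0.1470 − 0.3330 = -0.1860.
-0.1860 ± 0.04029 → (-0.22629, -0.14571).
The interval (-0.22629, -0.14571) does not contain 0, so the difference is significant.

significant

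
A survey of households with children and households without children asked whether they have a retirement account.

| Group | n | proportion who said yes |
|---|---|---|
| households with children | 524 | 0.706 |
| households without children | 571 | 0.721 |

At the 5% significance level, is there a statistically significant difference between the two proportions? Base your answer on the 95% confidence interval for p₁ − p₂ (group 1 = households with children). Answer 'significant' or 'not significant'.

The two standard errors are √(0.7060×0.2940/524) = 0.01990 and √(0.7210×0.2790/571) = 0.01877.
Because the samples are independent, SE_diff = √(0.01990² + 0.01877²) = 0.02736.
Using z* = 1.960 for 95%, ME = 1.960 × 0.02736 = 0.05363.
p̂₁ − p̂₂ = -0.0150; interval -0.0150 ± 0.05363 gives (-0.06863, 0.03863).
The interval (-0.06863, 0.03863) contains 0, so the difference is not significant.

not significant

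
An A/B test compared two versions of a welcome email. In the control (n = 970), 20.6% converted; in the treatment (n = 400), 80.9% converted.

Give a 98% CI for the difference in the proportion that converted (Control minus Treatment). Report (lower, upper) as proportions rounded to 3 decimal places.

(-0.658, -0.548)

SE₁ = √(p̂₁(1−p̂₁)/n₁) = √(0.2060·0.7940/970) = 0.01299; SE₂ = √(0.8090·0.1910/400) = 0.01965.
Independent samples: SE of the difference = √(SE₁² + SE₂²) = √(0.0001687401 + 0.0003861225) = 0.02356.
z* for 98% confidence is 2.326, so the margin of error is 2.326 × 0.02356 = 0.05480.
Point estimate p̂₁ − p̂₂ = 0.2060 − 0.8090 = -0.6030.
-0.6030 ± 0.05480 → (-0.658, -0.548).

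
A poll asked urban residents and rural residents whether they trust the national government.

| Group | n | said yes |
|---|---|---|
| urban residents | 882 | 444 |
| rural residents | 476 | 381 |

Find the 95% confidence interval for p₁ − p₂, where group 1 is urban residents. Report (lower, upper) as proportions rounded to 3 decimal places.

(-0.346, -0.248)

First, p̂₁ = 444/882 = 0.5034; p̂₂ = 381/476 = 0.8004.
The two standard errors are √(0.5034×0.4966/882) = 0.01684 and √(0.8004×0.1996/476) = 0.01832.
Because the samples are independent, SE_diff = √(0.01684² + 0.01832²) = 0.02488.
Using z* = 1.960 for 95%, ME = 1.960 × 0.02488 = 0.04876.
p̂₁ − p̂₂ = -0.2970; interval -0.2970 ± 0.04876 gives (-0.346, -0.248).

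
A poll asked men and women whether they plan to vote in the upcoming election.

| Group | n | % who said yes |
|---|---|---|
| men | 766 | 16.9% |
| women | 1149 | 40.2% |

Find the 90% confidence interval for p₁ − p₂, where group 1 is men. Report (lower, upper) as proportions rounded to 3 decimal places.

The two standard errors are √(0.1690×0.8310/766) = 0.01354 and √(0.4020×0.5980/1149) = 0.01446.
Because the samples are independent, SE_diff = √(0.01354² + 0.01446²) = 0.01981.
Using z* = 1.645 for 90%, ME = 1.645 × 0.01981 = 0.03259.
p̂₁ − p̂₂ = -0.2330; interval -0.2330 ± 0.03259 gives (-0.266, -0.200).

(-0.266, -0.200)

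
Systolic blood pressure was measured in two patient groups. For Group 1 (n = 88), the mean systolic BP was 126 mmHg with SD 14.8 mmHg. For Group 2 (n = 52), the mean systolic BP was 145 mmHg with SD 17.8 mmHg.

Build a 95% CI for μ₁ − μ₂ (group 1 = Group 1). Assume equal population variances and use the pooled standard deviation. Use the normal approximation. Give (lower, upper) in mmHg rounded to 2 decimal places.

Pooled variance s_p² = [87·14.8² + 51·17.8²] / (88+52−2) = 255.1835, so s_p = 15.9745.
SE_diff = s_p·√(1/n₁ + 1/n₂) = 15.9745·√(1/88 + 1/52) = 2.7941.
z* = 1.960; margin = 1.960 × 2.7941 = 5.4764.
Difference = 126 − 145 = -19.0000.
-19.0000 ± 5.4764 → (-24.48, -13.52).

(-24.48, -13.52)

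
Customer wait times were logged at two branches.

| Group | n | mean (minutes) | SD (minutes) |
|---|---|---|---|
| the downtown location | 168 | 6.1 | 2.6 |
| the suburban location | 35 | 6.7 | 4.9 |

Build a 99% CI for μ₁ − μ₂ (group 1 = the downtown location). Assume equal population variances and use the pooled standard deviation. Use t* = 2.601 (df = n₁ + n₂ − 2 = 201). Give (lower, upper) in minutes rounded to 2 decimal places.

(-2.10, 0.90)

s_p = √[((n₁−1)s₁² + (n₂−1)s₂²)/(n₁+n₂−2)] = √[(167·2.6² + 34·4.9²)/201] = 3.1109.
SE = 3.1109·√(1/168 + 1/35) = 0.5780.
With t* = 2.601, margin = 2.601 × 0.5780 = 1.5034.
x̄₁ − x̄₂ = 6.1 − 6.7 = -0.6000; interval -0.6000 ± 1.5034 = (-2.10, 0.90).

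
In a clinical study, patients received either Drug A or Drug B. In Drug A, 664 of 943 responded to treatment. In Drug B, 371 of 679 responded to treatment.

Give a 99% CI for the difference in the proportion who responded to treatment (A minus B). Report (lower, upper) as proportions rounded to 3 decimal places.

p̂₁ = 664/943 = 0.7041 and p̂₂ = 371/679 = 0.5464.
SE₁ = √(p̂₁(1−p̂₁)/n₁) = √(0.7041·0.2959/943) = 0.01486; SE₂ = √(0.5464·0.4536/679) = 0.01911.
Independent samples: SE of the difference = √(SE₁² + SE₂²) = √(0.0002208196 + 0.0003651921) = 0.02421.
z* for 99% confidence is 2.576, so the margin of error is 2.576 × 0.02421 = 0.06236.
Point estimate p̂₁ − p̂₂ = 0.7041 − 0.5464 = 0.1577.
0.1577 ± 0.06236 → (0.095, 0.220).

(0.095, 0.220)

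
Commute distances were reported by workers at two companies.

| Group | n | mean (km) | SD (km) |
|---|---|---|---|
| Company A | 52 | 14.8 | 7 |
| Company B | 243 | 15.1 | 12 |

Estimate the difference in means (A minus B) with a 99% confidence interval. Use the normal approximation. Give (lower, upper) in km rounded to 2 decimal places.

Per-group SEs: s₁/√n₁ = 7/√52 = 0.9707, s₂/√n₂ = 12/√243 = 0.7698.
Unpooled SE of the difference: √(0.94225849 + 0.59259204) = 1.2389.
Margin of error = z* · SE = 2.576 × 1.2389 = 3.1914.
x̄₁ − x̄₂ = 14.8 − 15.1 = -0.3000.
CI: -0.3000 ± 3.1914 = (-3.49, 2.89).

(-3.49, 2.89)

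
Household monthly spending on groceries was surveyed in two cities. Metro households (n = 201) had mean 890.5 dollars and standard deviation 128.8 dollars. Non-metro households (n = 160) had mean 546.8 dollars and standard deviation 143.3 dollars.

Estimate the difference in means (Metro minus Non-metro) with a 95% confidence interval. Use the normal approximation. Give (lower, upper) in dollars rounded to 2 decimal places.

SE₁ = s₁/√n₁ = 128.8/√201 = 9.0849; SE₂ = 143.3/√160 = 11.3289.
Independent samples, unequal variances: SE_diff = √(SE₁² + SE₂²) = √(82.53540801 + 128.34397521) = 14.5217.
z* = 1.960, so margin of error = 1.960 × 14.5217 = 28.4625.
Difference in means = 890.5 − 546.8 = 343.7000.
343.7000 ± 28.4625 → (315.24, 372.16).

(315.24, 372.16)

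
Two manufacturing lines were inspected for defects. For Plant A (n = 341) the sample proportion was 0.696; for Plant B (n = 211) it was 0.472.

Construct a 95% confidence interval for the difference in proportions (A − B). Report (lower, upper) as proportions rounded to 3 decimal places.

(0.141, 0.307)

The two standard errors are √(0.6960×0.3040/341) = 0.02491 and √(0.4720×0.5280/211) = 0.03437.
Because the samples are independent, SE_diff = √(0.02491² + 0.03437²) = 0.04245.
Using z* = 1.960 for 95%, ME = 1.960 × 0.04245 = 0.08320.
p̂₁ − p̂₂ = 0.2240; interval 0.2240 ± 0.08320 gives (0.141, 0.307).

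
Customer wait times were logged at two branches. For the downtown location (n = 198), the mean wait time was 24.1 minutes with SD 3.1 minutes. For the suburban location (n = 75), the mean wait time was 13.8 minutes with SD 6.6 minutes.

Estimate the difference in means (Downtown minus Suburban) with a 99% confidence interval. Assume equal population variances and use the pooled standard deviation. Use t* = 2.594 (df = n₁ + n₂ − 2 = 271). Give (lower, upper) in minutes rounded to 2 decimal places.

Pooled variance s_p² = [197·3.1² + 74·6.6²] / (198+75−2) = 18.8805, so s_p = 4.3452.
SE_diff = s_p·√(1/n₁ + 1/n₂) = 4.3452·√(1/198 + 1/75) = 0.5892.
t* = 2.594; margin = 2.594 × 0.5892 = 1.5284.
Difference = 24.1 − 13.8 = 10.3000.
10.3000 ± 1.5284 → (8.77, 11.83).

(8.77, 11.83)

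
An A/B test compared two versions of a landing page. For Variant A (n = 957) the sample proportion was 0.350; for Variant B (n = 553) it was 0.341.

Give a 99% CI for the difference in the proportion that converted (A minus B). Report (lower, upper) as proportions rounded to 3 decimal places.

(-0.056, 0.074)

The two standard errors are √(0.3500×0.6500/957) = 0.01542 and √(0.3410×0.6590/553) = 0.02016.
Because the samples are independent, SE_diff = √(0.01542² + 0.02016²) = 0.02538.
Using z* = 2.576 for 99%, ME = 2.576 × 0.02538 = 0.06538.
p̂₁ − p̂₂ = 0.0090; interval 0.0090 ± 0.06538 gives (-0.056, 0.074).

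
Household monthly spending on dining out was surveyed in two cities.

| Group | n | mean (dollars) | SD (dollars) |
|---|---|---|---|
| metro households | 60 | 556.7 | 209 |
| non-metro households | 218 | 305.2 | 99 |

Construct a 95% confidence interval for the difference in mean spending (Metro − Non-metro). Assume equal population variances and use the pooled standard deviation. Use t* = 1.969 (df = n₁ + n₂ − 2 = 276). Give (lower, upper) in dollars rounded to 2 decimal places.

Pooled variance s_p² = [59·209² + 217·99²] / (60+218−2) = 17043.4638, so s_p = 130.5506.
SE_diff = s_p·√(1/n₁ + 1/n₂) = 130.5506·√(1/60 + 1/218) = 19.0326.
t* = 1.969; margin = 1.969 × 19.0326 = 37.4752.
Difference = 556.7 − 305.2 = 251.5000.
251.5000 ± 37.4752 → (214.02, 288.98).

(214.02, 288.98)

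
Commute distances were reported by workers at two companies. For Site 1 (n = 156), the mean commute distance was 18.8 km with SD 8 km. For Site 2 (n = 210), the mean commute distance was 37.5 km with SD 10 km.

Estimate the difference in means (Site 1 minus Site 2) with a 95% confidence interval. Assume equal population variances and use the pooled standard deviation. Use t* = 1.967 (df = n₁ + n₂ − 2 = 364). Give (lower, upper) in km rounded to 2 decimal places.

(-20.61, -16.79)

s_p = √[((n₁−1)s₁² + (n₂−1)s₂²)/(n₁+n₂−2)] = √[(155·8² + 209·10²)/364] = 9.2016.
SE = 9.2016·√(1/156 + 1/210) = 0.9726.
With t* = 1.967, margin = 1.967 × 0.9726 = 1.9131.
x̄₁ − x̄₂ = 18.8 − 37.5 = -18.7000; interval -18.7000 ± 1.9131 = (-20.61, -16.79).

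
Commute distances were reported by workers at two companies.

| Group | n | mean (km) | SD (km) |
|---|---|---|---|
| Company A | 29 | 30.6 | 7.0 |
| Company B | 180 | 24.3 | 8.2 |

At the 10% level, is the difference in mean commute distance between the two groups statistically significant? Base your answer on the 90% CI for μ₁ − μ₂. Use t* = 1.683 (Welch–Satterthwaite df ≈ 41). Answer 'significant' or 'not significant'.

significant

Per-group SEs: s₁/√n₁ = 7.0/√29 = 1.2999, s₂/√n₂ = 8.2/√180 = 0.6112.
Unpooled SE of the difference: √(1.68974001 + 0.37356544) = 1.4364.
Margin of error = t* · SE = 1.683 × 1.4364 = 2.4175.
x̄₁ − x̄₂ = 30.6 − 24.3 = 6.3000.
CI: 6.3000 ± 2.4175 = (3.8825, 8.7175).
The interval (3.8825, 8.7175) does not contain 0, so the difference is significant.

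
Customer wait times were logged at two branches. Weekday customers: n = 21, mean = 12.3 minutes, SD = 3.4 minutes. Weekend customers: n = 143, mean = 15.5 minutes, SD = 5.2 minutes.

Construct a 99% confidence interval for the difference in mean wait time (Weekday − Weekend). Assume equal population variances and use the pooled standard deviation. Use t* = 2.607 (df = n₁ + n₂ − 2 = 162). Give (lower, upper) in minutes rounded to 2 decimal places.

(-6.25, -0.15)

s_p = √[((n₁−1)s₁² + (n₂−1)s₂²)/(n₁+n₂−2)] = √[(20·3.4² + 142·5.2²)/162] = 5.0129.
SE = 5.0129·√(1/21 + 1/143) = 1.1715.
With t* = 2.607, margin = 2.607 × 1.1715 = 3.0541.
x̄₁ − x̄₂ = 12.3 − 15.5 = -3.2000; interval -3.2000 ± 3.0541 = (-6.25, -0.15).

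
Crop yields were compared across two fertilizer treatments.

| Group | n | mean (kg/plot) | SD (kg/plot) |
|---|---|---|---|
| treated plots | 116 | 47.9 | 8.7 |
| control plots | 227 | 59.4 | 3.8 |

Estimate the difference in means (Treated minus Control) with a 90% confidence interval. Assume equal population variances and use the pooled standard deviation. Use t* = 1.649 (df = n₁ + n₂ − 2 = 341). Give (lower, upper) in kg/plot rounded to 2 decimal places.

s_p = √[((n₁−1)s₁² + (n₂−1)s₂²)/(n₁+n₂−2)] = √[(115·8.7² + 226·3.8²)/341] = 5.9242.
SE = 5.9242·√(1/116 + 1/227) = 0.6761.
With t* = 1.649, margin = 1.649 × 0.6761 = 1.1149.
x̄₁ − x̄₂ = 47.9 − 59.4 = -11.5000; interval -11.5000 ± 1.1149 = (-12.61, -10.39).

(-12.61, -10.39)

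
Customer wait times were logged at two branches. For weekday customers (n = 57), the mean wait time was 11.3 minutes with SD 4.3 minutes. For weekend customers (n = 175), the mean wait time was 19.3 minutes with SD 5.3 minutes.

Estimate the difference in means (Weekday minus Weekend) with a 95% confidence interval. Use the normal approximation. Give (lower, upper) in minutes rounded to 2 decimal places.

(-9.36, -6.64)

Standard errors of each mean: 4.3/√57 = 0.5695 and 5.3/√175 = 0.4006.
SE(x̄₁ − x̄₂) = √(0.5695² + 0.4006²) = 0.6963 for independent samples with unequal variances.
With z* = 1.960, the margin is 1.960 × 0.6963 = 1.3647.
x̄₁ − x̄₂ = 11.3 − 19.3 = -8.0000; the interval is -8.0000 ± 1.3647 = (-9.36, -6.64).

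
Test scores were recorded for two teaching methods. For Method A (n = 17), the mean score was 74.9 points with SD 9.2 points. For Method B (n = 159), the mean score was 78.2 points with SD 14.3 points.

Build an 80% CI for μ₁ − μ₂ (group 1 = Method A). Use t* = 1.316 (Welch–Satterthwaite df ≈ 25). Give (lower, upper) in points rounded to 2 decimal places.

SE₁ = s₁/√n₁ = 9.2/√17 = 2.2313; SE₂ = 14.3/√159 = 1.1341.
Independent samples, unequal variances: SE_diff = √(SE₁² + SE₂²) = √(4.97869969 + 1.28618281) = 2.5030.
t* = 1.316, so margin of error = 1.316 × 2.5030 = 3.2939.
Difference in means = 74.9 − 78.2 = -3.3000.
-3.3000 ± 3.2939 → (-6.59, -0.01).

(-6.59, -0.01)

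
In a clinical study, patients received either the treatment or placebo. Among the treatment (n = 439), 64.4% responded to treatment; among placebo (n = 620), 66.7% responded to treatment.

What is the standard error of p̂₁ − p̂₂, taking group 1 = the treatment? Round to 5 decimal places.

Each SE is √(p̂(1−p̂)/n): √(0.6440·0.3560/439) = 0.02285 and √(0.6670·0.3330/620) = 0.01893.
SE(p̂₁ − p̂₂) = √(SE₁² + SE₂²) = √(0.0005221225 + 0.0003583449) = 0.02967, since the two samples are independent.

0.02967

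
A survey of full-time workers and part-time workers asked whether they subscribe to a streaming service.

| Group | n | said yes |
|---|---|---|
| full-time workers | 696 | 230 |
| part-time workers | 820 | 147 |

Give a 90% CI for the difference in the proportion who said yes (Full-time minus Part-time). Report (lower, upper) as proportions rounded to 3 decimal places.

p̂₁ = 230/696 = 0.3305 and p̂₂ = 147/820 = 0.1793.
SE₁ = √(p̂₁(1−p̂₁)/n₁) = √(0.3305·0.6695/696) = 0.01783; SE₂ = √(0.1793·0.8207/820) = 0.01340.
Independent samples: SE of the difference = √(SE₁² + SE₂²) = √(0.0003179089 + 0.00017956) = 0.02230.
z* for 90% confidence is 1.645, so the margin of error is 1.645 × 0.02230 = 0.03668.
Point estimate p̂₁ − p̂₂ = 0.3305 − 0.1793 = 0.1512.
0.1512 ± 0.03668 → (0.115, 0.188).

(0.115, 0.188)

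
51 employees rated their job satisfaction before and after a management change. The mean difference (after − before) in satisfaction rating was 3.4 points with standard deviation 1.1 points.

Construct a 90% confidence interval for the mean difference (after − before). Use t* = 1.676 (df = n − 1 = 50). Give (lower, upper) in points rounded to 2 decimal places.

(3.14, 3.66)

Paired design: SE = s_d/√n = 1.1/√51 = 0.1540.
t* = 1.676; margin of error = 1.676 × 0.1540 = 0.2581.
3.4 ± 0.2581 → (3.14, 3.66).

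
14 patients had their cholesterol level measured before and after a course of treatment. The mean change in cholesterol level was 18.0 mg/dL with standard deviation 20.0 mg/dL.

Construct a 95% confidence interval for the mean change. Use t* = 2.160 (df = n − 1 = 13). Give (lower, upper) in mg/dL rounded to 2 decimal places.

This is a matched-pairs design, so SE = s_d/√n = 20.0/√14 = 5.3452.
Margin = 2.160 × 5.3452 = 11.5456; the interval is 18.0 ± 11.5456 = (6.45, 29.55).

(6.45, 29.55)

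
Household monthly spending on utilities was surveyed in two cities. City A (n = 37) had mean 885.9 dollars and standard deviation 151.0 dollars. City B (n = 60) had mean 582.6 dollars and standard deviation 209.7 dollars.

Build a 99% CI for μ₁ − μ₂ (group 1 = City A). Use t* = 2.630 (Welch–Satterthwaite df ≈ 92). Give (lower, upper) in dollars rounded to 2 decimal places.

SE₁ = s₁/√n₁ = 151.0/√37 = 24.8242; SE₂ = 209.7/√60 = 27.0722.
Independent samples, unequal variances: SE_diff = √(SE₁² + SE₂²) = √(616.24090564 + 732.90401284) = 36.7307.
t* = 2.630, so margin of error = 2.630 × 36.7307 = 96.6017.
Difference in means = 885.9 − 582.6 = 303.3000.
303.3000 ± 96.6017 → (206.70, 399.90).

(206.70, 399.90)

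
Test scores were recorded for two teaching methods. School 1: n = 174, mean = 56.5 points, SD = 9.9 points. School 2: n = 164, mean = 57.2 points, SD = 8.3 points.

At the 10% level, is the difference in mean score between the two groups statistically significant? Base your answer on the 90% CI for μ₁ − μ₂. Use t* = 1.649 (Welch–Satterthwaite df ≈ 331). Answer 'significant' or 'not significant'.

SE₁ = s₁/√n₁ = 9.9/√174 = 0.7505; SE₂ = 8.3/√164 = 0.6481.
Independent samples, unequal variances: SE_diff = √(SE₁² + SE₂²) = √(0.56325025 + 0.42003361) = 0.9916.
t* = 1.649, so margin of error = 1.649 × 0.9916 = 1.6351.
Difference in means = 56.5 − 57.2 = -0.7000.
-0.7000 ± 1.6351 → (-2.3351, 0.9351).
The interval (-2.3351, 0.9351) contains 0, so the difference is not significant.

not significant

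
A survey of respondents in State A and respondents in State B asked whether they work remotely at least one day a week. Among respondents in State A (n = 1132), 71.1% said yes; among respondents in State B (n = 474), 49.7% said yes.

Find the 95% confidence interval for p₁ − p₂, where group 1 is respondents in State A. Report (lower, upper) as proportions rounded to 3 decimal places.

(0.162, 0.266)

SE₁ = √(p̂₁(1−p̂₁)/n₁) = √(0.7110·0.2890/1132) = 0.01347; SE₂ = √(0.4970·0.5030/474) = 0.02297.
Independent samples: SE of the difference = √(SE₁² + SE₂²) = √(0.0001814409 + 0.0005276209) = 0.02663.
z* for 95% confidence is 1.960, so the margin of error is 1.960 × 0.02663 = 0.05219.
Point estimate p̂₁ − p̂₂ = 0.7110 − 0.4970 = 0.2140.
0.2140 ± 0.05219 → (0.162, 0.266).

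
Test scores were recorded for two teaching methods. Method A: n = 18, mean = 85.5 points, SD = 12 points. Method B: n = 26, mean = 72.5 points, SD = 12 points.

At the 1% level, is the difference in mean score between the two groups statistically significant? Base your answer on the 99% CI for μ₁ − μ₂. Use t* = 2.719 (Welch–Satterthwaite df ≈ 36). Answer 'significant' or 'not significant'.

SE₁ = s₁/√n₁ = 12/√18 = 2.8284; SE₂ = 12/√26 = 2.3534.
Independent samples, unequal variances: SE_diff = √(SE₁² + SE₂²) = √(7.99984656 + 5.53849156) = 3.6794.
t* = 2.719, so margin of error = 2.719 × 3.6794 = 10.0043.
Difference in means = 85.5 − 72.5 = 13.0000.
13.0000 ± 10.0043 → (2.9957, 23.0043).
The interval (2.9957, 23.0043) does not contain 0, so the difference is significant.

significant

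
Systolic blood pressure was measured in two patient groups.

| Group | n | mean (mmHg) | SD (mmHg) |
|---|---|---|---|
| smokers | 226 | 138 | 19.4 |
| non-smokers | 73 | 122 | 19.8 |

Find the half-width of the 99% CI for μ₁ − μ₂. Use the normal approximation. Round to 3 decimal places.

6.833

SE₁ = s₁/√n₁ = 19.4/√226 = 1.2905; SE₂ = 19.8/√73 = 2.3174.
Independent samples, unequal variances: SE_diff = √(SE₁² + SE₂²) = √(1.66539025 + 5.37034276) = 2.6525.
z* = 2.576, so margin of error = 2.576 × 2.6525 = 6.8328.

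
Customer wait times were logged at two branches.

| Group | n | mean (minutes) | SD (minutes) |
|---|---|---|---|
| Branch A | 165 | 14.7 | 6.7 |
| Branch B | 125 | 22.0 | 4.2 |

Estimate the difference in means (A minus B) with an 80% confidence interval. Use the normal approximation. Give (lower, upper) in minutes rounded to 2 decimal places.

(-8.12, -6.48)

Standard errors of each mean: 6.7/√165 = 0.5216 and 4.2/√125 = 0.3757.
SE(x̄₁ − x̄₂) = √(0.5216² + 0.3757²) = 0.6428 for independent samples with unequal variances.
With z* = 1.282, the margin is 1.282 × 0.6428 = 0.8241.
x̄₁ − x̄₂ = 14.7 − 22.0 = -7.3000; the interval is -7.3000 ± 0.8241 = (-8.12, -6.48).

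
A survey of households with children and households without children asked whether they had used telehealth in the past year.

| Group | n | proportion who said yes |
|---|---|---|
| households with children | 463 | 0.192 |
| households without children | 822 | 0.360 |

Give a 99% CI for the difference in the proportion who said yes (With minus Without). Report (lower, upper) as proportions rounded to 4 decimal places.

(-0.2319, -0.1041)

SE₁ = √(p̂₁(1−p̂₁)/n₁) = √(0.1920·0.8080/463) = 0.01830; SE₂ = √(0.3600·0.6400/822) = 0.01674.
Independent samples: SE of the difference = √(SE₁² + SE₂²) = √(0.00033489 + 0.0002802276) = 0.02480.
z* for 99% confidence is 2.576, so the margin of error is 2.576 × 0.02480 = 0.06388.
Point estimate p̂₁ − p̂₂ = 0.1920 − 0.3600 = -0.1680.
-0.1680 ± 0.06388 → (-0.2319, -0.1041).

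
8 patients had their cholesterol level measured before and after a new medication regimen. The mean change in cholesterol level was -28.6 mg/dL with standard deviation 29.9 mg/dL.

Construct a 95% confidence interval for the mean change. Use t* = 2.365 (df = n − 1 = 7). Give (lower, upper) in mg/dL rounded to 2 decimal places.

This is a matched-pairs design, so SE = s_d/√n = 29.9/√8 = 10.5712.
Margin = 2.365 × 10.5712 = 25.0009; the interval is -28.6 ± 25.0009 = (-53.60, -3.60).

(-53.60, -3.60)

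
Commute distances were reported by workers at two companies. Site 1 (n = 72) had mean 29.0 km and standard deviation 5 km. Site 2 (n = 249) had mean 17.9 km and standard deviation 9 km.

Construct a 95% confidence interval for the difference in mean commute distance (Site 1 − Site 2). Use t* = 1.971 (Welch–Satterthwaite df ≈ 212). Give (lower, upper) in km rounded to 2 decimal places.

Per-group SEs: s₁/√n₁ = 5/√72 = 0.5893, s₂/√n₂ = 9/√249 = 0.5704.
Unpooled SE of the difference: √(0.34727449 + 0.32535616) = 0.8201.
Margin of error = t* · SE = 1.971 × 0.8201 = 1.6164.
x̄₁ − x̄₂ = 29.0 − 17.9 = 11.1000.
CI: 11.1000 ± 1.6164 = (9.48, 12.72).

(9.48, 12.72)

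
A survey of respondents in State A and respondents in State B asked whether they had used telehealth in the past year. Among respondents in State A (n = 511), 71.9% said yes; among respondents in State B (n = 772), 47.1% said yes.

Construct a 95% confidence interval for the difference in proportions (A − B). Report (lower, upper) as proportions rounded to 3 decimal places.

Each SE is √(p̂(1−p̂)/n): √(0.7190·0.2810/511) = 0.01988 and √(0.4710·0.5290/772) = 0.01797.
SE(p̂₁ − p̂₂) = √(SE₁² + SE₂²) = √(0.0003952144 + 0.0003229209) = 0.02680, since the two samples are independent.
At 95% confidence z* = 1.960; margin = 1.960 × 0.02680 = 0.05253.
The difference is 0.7190 − 0.4710 = 0.2480, so the interval is 0.2480 ± 0.05253 = (0.195, 0.301).

(0.195, 0.301)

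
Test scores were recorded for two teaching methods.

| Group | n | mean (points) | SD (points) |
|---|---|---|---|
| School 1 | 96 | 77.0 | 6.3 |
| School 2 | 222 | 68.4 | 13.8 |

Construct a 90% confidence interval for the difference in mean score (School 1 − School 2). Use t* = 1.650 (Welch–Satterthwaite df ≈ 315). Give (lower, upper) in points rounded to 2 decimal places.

Per-group SEs: s₁/√n₁ = 6.3/√96 = 0.6430, s₂/√n₂ = 13.8/√222 = 0.9262.
Unpooled SE of the difference: √(0.413449 + 0.85784644) = 1.1275.
Margin of error = t* · SE = 1.650 × 1.1275 = 1.8604.
x̄₁ − x̄₂ = 77.0 − 68.4 = 8.6000.
CI: 8.6000 ± 1.8604 = (6.74, 10.46).

(6.74, 10.46)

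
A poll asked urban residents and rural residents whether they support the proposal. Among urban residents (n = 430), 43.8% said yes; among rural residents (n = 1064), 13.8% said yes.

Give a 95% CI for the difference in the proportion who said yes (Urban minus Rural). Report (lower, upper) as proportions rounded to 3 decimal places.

Each SE is √(p̂(1−p̂)/n): √(0.4380·0.5620/430) = 0.02393 and √(0.1380·0.8620/1064) = 0.01057.
SE(p̂₁ − p̂₂) = √(SE₁² + SE₂²) = √(0.0005726449 + 0.0001117249) = 0.02616, since the two samples are independent.
At 95% confidence z* = 1.960; margin = 1.960 × 0.02616 = 0.05127.
The difference is 0.4380 − 0.1380 = 0.3000, so the interval is 0.3000 ± 0.05127 = (0.249, 0.351).

(0.249, 0.351)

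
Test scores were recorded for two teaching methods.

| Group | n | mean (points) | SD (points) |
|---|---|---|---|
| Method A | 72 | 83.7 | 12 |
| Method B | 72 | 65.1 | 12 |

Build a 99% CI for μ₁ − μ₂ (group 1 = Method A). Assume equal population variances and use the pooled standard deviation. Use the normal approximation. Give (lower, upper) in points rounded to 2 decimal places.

(13.45, 23.75)

Pooled variance s_p² = [71·12² + 71·12²] / (72+72−2) = 144.0000, so s_p = 12.0000.
SE_diff = s_p·√(1/n₁ + 1/n₂) = 12.0000·√(1/72 + 1/72) = 2.0000.
z* = 2.576; margin = 2.576 × 2.0000 = 5.1520.
Difference = 83.7 − 65.1 = 18.6000.
18.6000 ± 5.1520 → (13.45, 23.75).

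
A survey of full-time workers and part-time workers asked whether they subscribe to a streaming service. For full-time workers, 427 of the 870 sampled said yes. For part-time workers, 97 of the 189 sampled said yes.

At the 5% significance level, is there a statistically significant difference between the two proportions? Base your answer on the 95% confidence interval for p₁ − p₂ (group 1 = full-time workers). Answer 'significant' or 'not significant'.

First, p̂₁ = 427/870 = 0.4908; p̂₂ = 97/189 = 0.5132.
The two standard errors are √(0.4908×0.5092/870) = 0.01695 and √(0.5132×0.4868/189) = 0.03636.
Because the samples are independent, SE_diff = √(0.01695² + 0.03636²) = 0.04012.
Using z* = 1.960 for 95%, ME = 1.960 × 0.04012 = 0.07864.
p̂₁ − p̂₂ = -0.0224; interval -0.0224 ± 0.07864 gives (-0.10104, 0.05624).
The interval (-0.10104, 0.05624) contains 0, so the difference is not significant.

not significant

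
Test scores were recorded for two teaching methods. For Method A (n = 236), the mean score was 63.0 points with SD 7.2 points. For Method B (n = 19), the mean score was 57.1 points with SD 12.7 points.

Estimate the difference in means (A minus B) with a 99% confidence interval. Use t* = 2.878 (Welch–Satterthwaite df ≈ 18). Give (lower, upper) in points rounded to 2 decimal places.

(-2.59, 14.39)

SE₁ = s₁/√n₁ = 7.2/√236 = 0.4687; SE₂ = 12.7/√19 = 2.9136.
Independent samples, unequal variances: SE_diff = √(SE₁² + SE₂²) = √(0.21967969 + 8.48906496) = 2.9511.
t* = 2.878, so margin of error = 2.878 × 2.9511 = 8.4933.
Difference in means = 63.0 − 57.1 = 5.9000.
5.9000 ± 8.4933 → (-2.59, 14.39).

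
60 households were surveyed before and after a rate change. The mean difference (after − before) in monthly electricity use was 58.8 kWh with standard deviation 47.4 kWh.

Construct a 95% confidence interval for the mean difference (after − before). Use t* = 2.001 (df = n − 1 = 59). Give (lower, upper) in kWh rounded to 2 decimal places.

(46.56, 71.04)

This is a matched-pairs design, so SE = s_d/√n = 47.4/√60 = 6.1193.
Margin = 2.001 × 6.1193 = 12.2447; the interval is 58.8 ± 12.2447 = (46.56, 71.04).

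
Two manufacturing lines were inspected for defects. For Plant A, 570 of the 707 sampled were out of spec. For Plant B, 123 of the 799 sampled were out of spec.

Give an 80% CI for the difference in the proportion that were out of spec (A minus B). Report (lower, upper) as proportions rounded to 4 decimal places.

(0.6272, 0.6774)

p̂₁ = 570/707 = 0.8062 and p̂₂ = 123/799 = 0.1539.
SE₁ = √(p̂₁(1−p̂₁)/n₁) = √(0.8062·0.1938/707) = 0.01487; SE₂ = √(0.1539·0.8461/799) = 0.01277.
Independent samples: SE of the difference = √(SE₁² + SE₂²) = √(0.0002211169 + 0.0001630729) = 0.01960.
z* for 80% confidence is 1.282, so the margin of error is 1.282 × 0.01960 = 0.02513.
Point estimate p̂₁ − p̂₂ = 0.8062 − 0.1539 = 0.6523.
0.6523 ± 0.02513 → (0.6272, 0.6774).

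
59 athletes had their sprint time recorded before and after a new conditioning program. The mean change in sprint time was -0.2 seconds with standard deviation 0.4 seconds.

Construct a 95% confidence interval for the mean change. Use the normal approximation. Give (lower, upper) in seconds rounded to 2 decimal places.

(-0.30, -0.10)

This is a matched-pairs design, so SE = s_d/√n = 0.4/√59 = 0.0521.
Margin = 1.960 × 0.0521 = 0.1021; the interval is -0.2 ± 0.1021 = (-0.30, -0.10).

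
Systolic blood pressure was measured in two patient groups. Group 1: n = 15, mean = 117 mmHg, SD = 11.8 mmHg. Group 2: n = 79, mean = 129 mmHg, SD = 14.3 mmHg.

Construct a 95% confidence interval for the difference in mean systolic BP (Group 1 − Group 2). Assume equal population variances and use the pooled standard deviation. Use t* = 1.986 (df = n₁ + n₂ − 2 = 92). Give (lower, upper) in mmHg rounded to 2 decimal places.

s_p = √[((n₁−1)s₁² + (n₂−1)s₂²)/(n₁+n₂−2)] = √[(14·11.8² + 78·14.3²)/92] = 13.9485.
SE = 13.9485·√(1/15 + 1/79) = 3.9285.
With t* = 1.986, margin = 1.986 × 3.9285 = 7.8020.
x̄₁ − x̄₂ = 117 − 129 = -12.0000; interval -12.0000 ± 7.8020 = (-19.80, -4.20).

(-19.80, -4.20)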